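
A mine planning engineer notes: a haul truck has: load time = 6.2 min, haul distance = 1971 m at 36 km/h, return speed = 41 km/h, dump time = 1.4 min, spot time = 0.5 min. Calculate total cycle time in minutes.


Convert haul speed to m/min: 36 * 1000/60 = 600 m/min
Haul time = 1971 / 600 = 3.285 min
Convert return speed to m/min: 41 * 1000/60 = 683.3333333 m/min
Return time = 1971 / 683.3333333 = 2.884390244 min
Total cycle time:
= 6.2 + 3.285 + 1.4 + 2.884390244 + 0.5
= 14.2694 min

14.2694 min


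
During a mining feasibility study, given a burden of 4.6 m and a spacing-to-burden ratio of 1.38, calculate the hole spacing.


Spacing = burden * ratio
= 4.6 * 1.38
= 6.348 m

6.348 m


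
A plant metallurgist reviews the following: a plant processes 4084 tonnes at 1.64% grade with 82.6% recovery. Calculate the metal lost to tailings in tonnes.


11.6541 tonnes

Total metal in feed:
= 4084 * 1.64 / 100 = 66.9776 tonnes
Metal recovered:
= 66.9776 * 82.6 / 100 = 55.3234976 tonnes
Metal lost to tailings:
= 66.9776 - 55.3234976
= 11.6541 tonnes


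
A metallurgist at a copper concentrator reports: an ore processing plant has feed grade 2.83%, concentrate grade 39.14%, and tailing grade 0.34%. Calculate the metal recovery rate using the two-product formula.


88.7569%

Using the two-product formula:
R = 100 * c * (f - t) / (f * (c - t))
Numerator = 100 * 39.14 * (2.83 - 0.34)
= 100 * 39.14 * 2.49
= 9745.86
Denominator = 2.83 * (39.14 - 0.34)
= 2.83 * 38.8
= 109.804
R = 9745.86 / 109.804
= 88.7569%


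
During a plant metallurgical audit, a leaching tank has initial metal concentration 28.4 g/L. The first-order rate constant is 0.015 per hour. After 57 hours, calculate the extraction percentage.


Compute the exponent:
-k * t = -0.015 * 57 = -0.855
Remaining concentration:
C = 28.4 * exp(-0.855)
= 28.4 * 0.4252831911
= 12.07804263 g/L
Extracted = 28.4 - 12.07804263 = 16.32195737 g/L
Extraction % = 16.32195737 / 28.4 * 100
= 57.4717%

57.4717%


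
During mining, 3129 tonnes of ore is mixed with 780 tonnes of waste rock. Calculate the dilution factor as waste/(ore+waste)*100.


19.954%

Total material = ore + waste
= 3129 + 780 = 3909 tonnes
Dilution = waste / total * 100
= 780 / 3909 * 100
= 0.1995395242 * 100
= 19.954%


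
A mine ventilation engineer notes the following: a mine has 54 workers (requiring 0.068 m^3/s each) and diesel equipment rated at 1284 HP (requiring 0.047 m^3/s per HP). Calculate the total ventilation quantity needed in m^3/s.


64.02 m^3/s

Airflow for workers:
Q_people = 54 * 0.068 = 3.672 m^3/s
Airflow for diesel equipment:
Q_diesel = 1284 * 0.047 = 60.348 m^3/s
Total ventilation:
Q_total = 3.672 + 60.348
= 64.02 m^3/s


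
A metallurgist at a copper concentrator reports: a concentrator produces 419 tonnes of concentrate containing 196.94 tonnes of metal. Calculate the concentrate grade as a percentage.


47.0024%

Grade = (metal in concentrate / concentrate mass) * 100
= (196.94 / 419) * 100
= 0.4700238663 * 100
= 47.0024%


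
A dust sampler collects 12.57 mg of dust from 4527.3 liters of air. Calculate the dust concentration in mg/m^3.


2.7765 mg/m^3

Convert liters to m^3: 1 m^3 = 1000 L
Concentration = mass / volume * 1000
= 12.57 / 4527.3 * 1000
= 0.002776489298 * 1000
= 2.7765 mg/m^3


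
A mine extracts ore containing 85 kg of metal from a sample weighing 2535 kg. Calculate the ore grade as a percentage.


Ore grade = (metal mass / ore mass) * 100
= (85 / 2535) * 100
= 0.03353057199 * 100
= 3.3531%

3.3531%


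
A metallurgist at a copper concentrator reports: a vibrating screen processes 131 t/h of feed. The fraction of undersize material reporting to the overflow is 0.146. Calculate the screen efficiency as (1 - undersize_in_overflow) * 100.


85.4%

Screen efficiency = (1 - fraction of undersize in overflow) * 100
= (1 - 0.146) * 100
= 0.854 * 100
= 85.4%


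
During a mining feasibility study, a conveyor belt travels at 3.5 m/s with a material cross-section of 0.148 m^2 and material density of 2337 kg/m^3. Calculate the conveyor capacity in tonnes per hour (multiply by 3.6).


Volumetric flow = speed * area
= 3.5 * 0.148 = 0.518 m^3/s
Mass flow = volumetric * density
= 0.518 * 2337 = 1210.566 kg/s
Convert to t/h: multiply by 3.6
Capacity = 1210.566 * 3.6
= 4358.0376 t/h

4358.0376 t/h


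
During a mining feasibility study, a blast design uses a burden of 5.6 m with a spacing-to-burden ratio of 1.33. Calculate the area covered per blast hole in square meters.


First, find the spacing:
Spacing = burden * ratio = 5.6 * 1.33
= 7.448 m
Then, calculate the area:
Area = burden * spacing = 5.6 * 7.448
= 41.7088 m^2

41.7088 m^2


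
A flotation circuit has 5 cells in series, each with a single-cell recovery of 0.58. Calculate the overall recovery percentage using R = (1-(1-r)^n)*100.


Complement of single-cell recovery:
1 - r = 1 - 0.58 = 0.42
Raise to power n:
(1 - r)^5 = 0.42^5 = 0.0130691232
Overall recovery:
R = (1 - 0.0130691232) * 100
= 98.6931%

98.6931%


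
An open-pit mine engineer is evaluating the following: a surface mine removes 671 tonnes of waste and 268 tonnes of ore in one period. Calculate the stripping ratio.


2.5037

Stripping ratio = waste tonnage / ore tonnage
= 671 / 268
= 2.5037


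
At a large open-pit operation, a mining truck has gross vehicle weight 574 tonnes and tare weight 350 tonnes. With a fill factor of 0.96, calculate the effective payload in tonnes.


Maximum payload = gross - tare
= 574 - 350 = 224 tonnes
Effective payload = max payload * fill factor
= 224 * 0.96
= 215.04 tonnes

215.04 tonnes


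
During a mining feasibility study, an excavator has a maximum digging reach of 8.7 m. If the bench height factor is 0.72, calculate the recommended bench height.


Bench height = reach * factor
= 8.7 * 0.72
= 6.264 m

6.264 m


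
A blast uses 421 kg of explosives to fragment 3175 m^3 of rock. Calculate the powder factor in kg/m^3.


Powder factor = explosive mass / rock volume
= 421 / 3175
= 0.1326 kg/m^3

0.1326 kg/m^3


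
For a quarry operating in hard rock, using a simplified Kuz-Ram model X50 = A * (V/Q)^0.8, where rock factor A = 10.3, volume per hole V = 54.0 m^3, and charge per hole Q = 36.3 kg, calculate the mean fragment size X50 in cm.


14.1523 cm

Compute V/Q:
V/Q = 54.0 / 36.3 = 1.487603306
Raise to the power 0.8:
(V/Q)^0.8 = 1.487603306^0.8 = 1.374009413
Multiply by A:
X50 = 10.3 * 1.374009413
= 14.1523 cm


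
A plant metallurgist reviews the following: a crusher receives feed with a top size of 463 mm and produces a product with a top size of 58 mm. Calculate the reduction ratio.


Reduction ratio = feed size / product size
= 463 / 58
= 7.9828

7.9828


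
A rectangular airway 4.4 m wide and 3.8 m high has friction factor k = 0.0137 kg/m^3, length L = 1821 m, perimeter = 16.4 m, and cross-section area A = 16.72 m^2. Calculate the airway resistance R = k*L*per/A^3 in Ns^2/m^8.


0.0875 Ns^2/m^8

Compute the numerator:
k * L * per = 0.0137 * 1821 * 16.4
= 409.14228
Compute the denominator:
A^3 = 16.72^3 = 4674.216448
Resistance:
R = 409.14228 / 4674.216448
= 0.0875 Ns^2/m^8


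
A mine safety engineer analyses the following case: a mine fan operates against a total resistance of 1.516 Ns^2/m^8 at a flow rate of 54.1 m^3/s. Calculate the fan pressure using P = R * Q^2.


4437.044 Pa

Compute Q^2:
Q^2 = 54.1^2 = 2926.81
Compute pressure:
P = R * Q^2 = 1.516 * 2926.81
= 4437.044 Pa


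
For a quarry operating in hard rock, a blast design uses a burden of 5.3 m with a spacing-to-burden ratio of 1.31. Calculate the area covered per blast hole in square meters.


36.7979 m^2

First, find the spacing:
Spacing = burden * ratio = 5.3 * 1.31
= 6.943 m
Then, calculate the area:
Area = burden * spacing = 5.3 * 6.943
= 36.7979 m^2


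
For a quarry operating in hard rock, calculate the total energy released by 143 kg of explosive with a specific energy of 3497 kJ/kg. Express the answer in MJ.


Energy = mass * specific_energy / 1000
= 143 * 3497 / 1000
= 500071 / 1000
= 500.071 MJ

500.071 MJ


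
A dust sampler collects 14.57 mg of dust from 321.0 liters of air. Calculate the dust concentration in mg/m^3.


45.3894 mg/m^3

Convert liters to m^3: 1 m^3 = 1000 L
Concentration = mass / volume * 1000
= 14.57 / 321.0 * 1000
= 0.0453894081 * 1000
= 45.3894 mg/m^3


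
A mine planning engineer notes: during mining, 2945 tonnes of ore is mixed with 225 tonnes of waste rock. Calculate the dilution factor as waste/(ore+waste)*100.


Total material = ore + waste
= 2945 + 225 = 3170 tonnes
Dilution = waste / total * 100
= 225 / 3170 * 100
= 0.07097791798 * 100
= 7.0978%

7.0978%


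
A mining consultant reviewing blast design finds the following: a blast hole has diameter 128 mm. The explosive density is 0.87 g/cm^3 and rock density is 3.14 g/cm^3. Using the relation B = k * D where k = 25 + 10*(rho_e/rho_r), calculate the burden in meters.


First, compute k:
rho_e / rho_r = 0.87 / 3.14 = 0.2770700637
k = 25 + 10 * 0.2770700637 = 27.77070064
Then, compute burden:
B = k * D / 1000 = 27.77070064 * 128 / 1000
= 3554.649682 / 1000
= 3.5546 m

3.5546 m


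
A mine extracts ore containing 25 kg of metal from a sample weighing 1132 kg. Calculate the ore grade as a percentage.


2.2085%

Ore grade = (metal mass / ore mass) * 100
= (25 / 1132) * 100
= 0.02208480565 * 100
= 2.2085%


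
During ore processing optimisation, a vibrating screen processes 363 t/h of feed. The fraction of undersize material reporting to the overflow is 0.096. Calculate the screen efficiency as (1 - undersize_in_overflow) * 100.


90.4%

Screen efficiency = (1 - fraction of undersize in overflow) * 100
= (1 - 0.096) * 100
= 0.904 * 100
= 90.4%


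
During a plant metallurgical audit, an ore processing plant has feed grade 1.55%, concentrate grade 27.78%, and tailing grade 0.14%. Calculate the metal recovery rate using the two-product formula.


Using the two-product formula:
R = 100 * c * (f - t) / (f * (c - t))
Numerator = 100 * 27.78 * (1.55 - 0.14)
= 100 * 27.78 * 1.41
= 3916.98
Denominator = 1.55 * (27.78 - 0.14)
= 1.55 * 27.64
= 42.842
R = 3916.98 / 42.842
= 91.4285%

91.4285%


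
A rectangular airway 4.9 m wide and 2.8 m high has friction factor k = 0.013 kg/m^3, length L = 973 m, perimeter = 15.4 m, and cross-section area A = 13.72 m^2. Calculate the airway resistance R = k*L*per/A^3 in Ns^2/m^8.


0.0754 Ns^2/m^8

Compute the numerator:
k * L * per = 0.013 * 973 * 15.4
= 194.7946
Compute the denominator:
A^3 = 13.72^3 = 2582.630848
Resistance:
R = 194.7946 / 2582.630848
= 0.0754 Ns^2/m^8


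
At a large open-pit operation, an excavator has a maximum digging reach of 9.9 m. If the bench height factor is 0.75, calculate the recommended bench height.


Bench height = reach * factor
= 9.9 * 0.75
= 7.425 m

7.425 m


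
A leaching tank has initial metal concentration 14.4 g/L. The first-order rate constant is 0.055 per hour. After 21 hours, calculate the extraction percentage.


68.4942%

Compute the exponent:
-k * t = -0.055 * 21 = -1.155
Remaining concentration:
C = 14.4 * exp(-1.155)
= 14.4 * 0.3150575369
= 4.536828531 g/L
Extracted = 14.4 - 4.536828531 = 9.863171469 g/L
Extraction % = 9.863171469 / 14.4 * 100
= 68.4942%


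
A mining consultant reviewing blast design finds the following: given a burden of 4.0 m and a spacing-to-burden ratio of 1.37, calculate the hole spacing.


5.48 m

Spacing = burden * ratio
= 4.0 * 1.37
= 5.48 m


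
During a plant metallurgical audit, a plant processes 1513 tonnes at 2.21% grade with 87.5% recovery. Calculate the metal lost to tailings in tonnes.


4.1797 tonnes

Total metal in feed:
= 1513 * 2.21 / 100 = 33.4373 tonnes
Metal recovered:
= 33.4373 * 87.5 / 100 = 29.2576375 tonnes
Metal lost to tailings:
= 33.4373 - 29.2576375
= 4.1797 tonnes


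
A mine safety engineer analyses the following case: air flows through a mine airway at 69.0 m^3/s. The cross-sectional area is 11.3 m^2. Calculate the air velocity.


6.1062 m/s

Velocity = flow rate / cross-sectional area
= 69.0 / 11.3
= 6.1062 m/s


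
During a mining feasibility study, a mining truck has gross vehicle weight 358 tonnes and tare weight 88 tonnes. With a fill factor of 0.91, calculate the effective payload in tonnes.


245.7 tonnes

Maximum payload = gross - tare
= 358 - 88 = 270 tonnes
Effective payload = max payload * fill factor
= 270 * 0.91
= 245.7 tonnes


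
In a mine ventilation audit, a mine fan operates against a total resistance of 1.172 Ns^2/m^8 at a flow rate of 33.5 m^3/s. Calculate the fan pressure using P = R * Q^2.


1315.277 Pa

Compute Q^2:
Q^2 = 33.5^2 = 1122.25
Compute pressure:
P = R * Q^2 = 1.172 * 1122.25
= 1315.277 Pa


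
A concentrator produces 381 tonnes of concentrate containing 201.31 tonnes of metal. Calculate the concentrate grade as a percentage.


52.8373%

Grade = (metal in concentrate / concentrate mass) * 100
= (201.31 / 381) * 100
= 0.5283727034 * 100
= 52.8373%


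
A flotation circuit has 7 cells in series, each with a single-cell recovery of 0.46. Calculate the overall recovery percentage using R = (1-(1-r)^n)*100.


Complement of single-cell recovery:
1 - r = 1 - 0.46 = 0.54
Raise to power n:
(1 - r)^7 = 0.54^7 = 0.0133892521
Overall recovery:
R = (1 - 0.0133892521) * 100
= 98.6611%

98.6611%


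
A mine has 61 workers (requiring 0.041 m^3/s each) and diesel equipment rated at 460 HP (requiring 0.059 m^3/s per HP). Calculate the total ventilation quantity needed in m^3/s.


29.641 m^3/s

Airflow for workers:
Q_people = 61 * 0.041 = 2.501 m^3/s
Airflow for diesel equipment:
Q_diesel = 460 * 0.059 = 27.14 m^3/s
Total ventilation:
Q_total = 2.501 + 27.14
= 29.641 m^3/s


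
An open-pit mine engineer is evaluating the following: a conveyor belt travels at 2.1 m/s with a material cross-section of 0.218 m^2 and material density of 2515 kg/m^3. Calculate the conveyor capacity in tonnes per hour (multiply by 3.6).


Volumetric flow = speed * area
= 2.1 * 0.218 = 0.4578 m^3/s
Mass flow = volumetric * density
= 0.4578 * 2515 = 1151.367 kg/s
Convert to t/h: multiply by 3.6
Capacity = 1151.367 * 3.6
= 4144.9212 t/h

4144.9212 t/h


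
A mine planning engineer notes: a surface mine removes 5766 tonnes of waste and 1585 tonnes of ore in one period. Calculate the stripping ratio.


3.6379

Stripping ratio = waste tonnage / ore tonnage
= 5766 / 1585
= 3.6379


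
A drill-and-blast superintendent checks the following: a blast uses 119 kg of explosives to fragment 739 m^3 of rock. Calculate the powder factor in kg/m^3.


Powder factor = explosive mass / rock volume
= 119 / 739
= 0.161 kg/m^3

0.161 kg/m^3


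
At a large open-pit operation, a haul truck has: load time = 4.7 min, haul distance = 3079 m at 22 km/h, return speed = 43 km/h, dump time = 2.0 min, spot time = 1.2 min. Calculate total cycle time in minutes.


20.5936 min

Convert haul speed to m/min: 22 * 1000/60 = 366.6666667 m/min
Haul time = 3079 / 366.6666667 = 8.397272727 min
Convert return speed to m/min: 43 * 1000/60 = 716.6666667 m/min
Return time = 3079 / 716.6666667 = 4.29627907 min
Total cycle time:
= 4.7 + 8.397272727 + 2.0 + 4.29627907 + 1.2
= 20.5936 min


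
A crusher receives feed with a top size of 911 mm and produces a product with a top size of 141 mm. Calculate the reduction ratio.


Reduction ratio = feed size / product size
= 911 / 141
= 6.461

6.461


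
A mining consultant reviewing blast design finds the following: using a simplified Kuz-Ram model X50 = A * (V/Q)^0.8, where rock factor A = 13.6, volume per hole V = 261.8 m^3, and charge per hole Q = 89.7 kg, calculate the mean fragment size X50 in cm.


32.0391 cm

Compute V/Q:
V/Q = 261.8 / 89.7 = 2.918617614
Raise to the power 0.8:
(V/Q)^0.8 = 2.918617614^0.8 = 2.355818128
Multiply by A:
X50 = 13.6 * 2.355818128
= 32.0391 cm


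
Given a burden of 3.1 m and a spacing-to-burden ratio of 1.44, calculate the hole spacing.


4.464 m

Spacing = burden * ratio
= 3.1 * 1.44
= 4.464 m


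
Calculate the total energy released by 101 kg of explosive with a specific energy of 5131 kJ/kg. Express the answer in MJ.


518.231 MJ

Energy = mass * specific_energy / 1000
= 101 * 5131 / 1000
= 518231 / 1000
= 518.231 MJ


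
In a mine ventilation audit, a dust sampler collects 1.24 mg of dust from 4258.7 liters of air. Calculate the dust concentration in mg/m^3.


Convert liters to m^3: 1 m^3 = 1000 L
Concentration = mass / volume * 1000
= 1.24 / 4258.7 * 1000
= 0.0002911686665 * 1000
= 0.2912 mg/m^3

0.2912 mg/m^3


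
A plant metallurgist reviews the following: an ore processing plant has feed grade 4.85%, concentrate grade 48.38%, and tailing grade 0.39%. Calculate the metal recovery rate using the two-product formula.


Using the two-product formula:
R = 100 * c * (f - t) / (f * (c - t))
Numerator = 100 * 48.38 * (4.85 - 0.39)
= 100 * 48.38 * 4.46
= 21577.48
Denominator = 4.85 * (48.38 - 0.39)
= 4.85 * 47.99
= 232.7515
R = 21577.48 / 232.7515
= 92.7061%

92.7061%


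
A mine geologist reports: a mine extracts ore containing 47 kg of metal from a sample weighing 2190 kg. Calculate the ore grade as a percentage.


2.1461%

Ore grade = (metal mass / ore mass) * 100
= (47 / 2190) * 100
= 0.02146118721 * 100
= 2.1461%


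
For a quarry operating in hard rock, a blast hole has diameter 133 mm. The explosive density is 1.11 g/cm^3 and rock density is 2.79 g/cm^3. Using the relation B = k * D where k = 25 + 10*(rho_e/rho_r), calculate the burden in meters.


First, compute k:
rho_e / rho_r = 1.11 / 2.79 = 0.3978494624
k = 25 + 10 * 0.3978494624 = 28.97849462
Then, compute burden:
B = k * D / 1000 = 28.97849462 * 133 / 1000
= 3854.139785 / 1000
= 3.8541 m

3.8541 m


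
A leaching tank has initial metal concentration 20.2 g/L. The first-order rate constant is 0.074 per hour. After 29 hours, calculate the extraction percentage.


Compute the exponent:
-k * t = -0.074 * 29 = -2.146
Remaining concentration:
C = 20.2 * exp(-2.146)
= 20.2 * 0.1169510275
= 2.362410756 g/L
Extracted = 20.2 - 2.362410756 = 17.83758924 g/L
Extraction % = 17.83758924 / 20.2 * 100
= 88.3049%

88.3049%


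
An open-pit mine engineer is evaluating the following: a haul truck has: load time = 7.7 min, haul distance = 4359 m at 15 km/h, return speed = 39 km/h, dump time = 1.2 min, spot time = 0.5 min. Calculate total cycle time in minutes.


33.5422 min

Convert haul speed to m/min: 15 * 1000/60 = 250 m/min
Haul time = 4359 / 250 = 17.436 min
Convert return speed to m/min: 39 * 1000/60 = 650 m/min
Return time = 4359 / 650 = 6.706153846 min
Total cycle time:
= 7.7 + 17.436 + 1.2 + 6.706153846 + 0.5
= 33.5422 min


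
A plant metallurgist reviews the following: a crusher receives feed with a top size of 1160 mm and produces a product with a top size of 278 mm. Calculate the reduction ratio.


Reduction ratio = feed size / product size
= 1160 / 278
= 4.1727

4.1727


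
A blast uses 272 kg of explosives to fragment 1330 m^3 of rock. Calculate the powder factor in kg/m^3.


Powder factor = explosive mass / rock volume
= 272 / 1330
= 0.2045 kg/m^3

0.2045 kg/m^3


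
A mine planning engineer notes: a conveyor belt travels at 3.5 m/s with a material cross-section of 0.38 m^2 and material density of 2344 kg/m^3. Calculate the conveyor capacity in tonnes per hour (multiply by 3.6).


11223.072 t/h

Volumetric flow = speed * area
= 3.5 * 0.38 = 1.33 m^3/s
Mass flow = volumetric * density
= 1.33 * 2344 = 3117.52 kg/s
Convert to t/h: multiply by 3.6
Capacity = 3117.52 * 3.6
= 11223.072 t/h


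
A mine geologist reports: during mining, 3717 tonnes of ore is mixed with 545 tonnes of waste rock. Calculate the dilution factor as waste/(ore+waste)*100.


12.7874%

Total material = ore + waste
= 3717 + 545 = 4262 tonnes
Dilution = waste / total * 100
= 545 / 4262 * 100
= 0.1278742374 * 100
= 12.7874%


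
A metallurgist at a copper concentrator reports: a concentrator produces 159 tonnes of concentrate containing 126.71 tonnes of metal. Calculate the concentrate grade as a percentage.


Grade = (metal in concentrate / concentrate mass) * 100
= (126.71 / 159) * 100
= 0.796918239 * 100
= 79.6918%

79.6918%


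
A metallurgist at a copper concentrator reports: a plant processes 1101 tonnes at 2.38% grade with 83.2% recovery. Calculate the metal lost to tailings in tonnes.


4.4022 tonnes

Total metal in feed:
= 1101 * 2.38 / 100 = 26.2038 tonnes
Metal recovered:
= 26.2038 * 83.2 / 100 = 21.8015616 tonnes
Metal lost to tailings:
= 26.2038 - 21.8015616
= 4.4022 tonnes


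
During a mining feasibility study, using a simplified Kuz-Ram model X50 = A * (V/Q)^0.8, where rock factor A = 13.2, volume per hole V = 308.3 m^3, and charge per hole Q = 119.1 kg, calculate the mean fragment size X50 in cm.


Compute V/Q:
V/Q = 308.3 / 119.1 = 2.588581024
Raise to the power 0.8:
(V/Q)^0.8 = 2.588581024^0.8 = 2.140175611
Multiply by A:
X50 = 13.2 * 2.140175611
= 28.2503 cm

28.2503 cm


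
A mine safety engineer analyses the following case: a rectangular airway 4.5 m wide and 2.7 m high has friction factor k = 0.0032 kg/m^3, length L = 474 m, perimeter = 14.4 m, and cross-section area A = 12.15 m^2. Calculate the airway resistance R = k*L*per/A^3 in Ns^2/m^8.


Compute the numerator:
k * L * per = 0.0032 * 474 * 14.4
= 21.84192
Compute the denominator:
A^3 = 12.15^3 = 1793.613375
Resistance:
R = 21.84192 / 1793.613375
= 0.0122 Ns^2/m^8

0.0122 Ns^2/m^8


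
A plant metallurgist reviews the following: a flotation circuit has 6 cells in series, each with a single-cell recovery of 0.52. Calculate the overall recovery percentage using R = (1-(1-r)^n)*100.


98.7769%

Complement of single-cell recovery:
1 - r = 1 - 0.52 = 0.48
Raise to power n:
(1 - r)^6 = 0.48^6 = 0.01223059046
Overall recovery:
R = (1 - 0.01223059046) * 100
= 98.7769%


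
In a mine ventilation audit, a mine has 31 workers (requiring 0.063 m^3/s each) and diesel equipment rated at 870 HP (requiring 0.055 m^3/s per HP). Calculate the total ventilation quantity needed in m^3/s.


Airflow for workers:
Q_people = 31 * 0.063 = 1.953 m^3/s
Airflow for diesel equipment:
Q_diesel = 870 * 0.055 = 47.85 m^3/s
Total ventilation:
Q_total = 1.953 + 47.85
= 49.803 m^3/s

49.803 m^3/s


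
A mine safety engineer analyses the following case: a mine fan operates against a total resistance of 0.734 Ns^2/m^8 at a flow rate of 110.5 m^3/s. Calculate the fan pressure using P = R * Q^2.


Compute Q^2:
Q^2 = 110.5^2 = 12210.25
Compute pressure:
P = R * Q^2 = 0.734 * 12210.25
= 8962.3235 Pa

8962.3235 Pa


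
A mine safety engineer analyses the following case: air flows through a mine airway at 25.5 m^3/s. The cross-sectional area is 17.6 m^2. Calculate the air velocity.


Velocity = flow rate / cross-sectional area
= 25.5 / 17.6
= 1.4489 m/s

1.4489 m/s


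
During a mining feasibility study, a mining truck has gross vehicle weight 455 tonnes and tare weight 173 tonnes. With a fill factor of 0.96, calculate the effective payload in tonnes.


Maximum payload = gross - tare
= 455 - 173 = 282 tonnes
Effective payload = max payload * fill factor
= 282 * 0.96
= 270.72 tonnes

270.72 tonnes


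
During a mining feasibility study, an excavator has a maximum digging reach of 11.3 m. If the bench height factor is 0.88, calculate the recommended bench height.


Bench height = reach * factor
= 11.3 * 0.88
= 9.944 m

9.944 m


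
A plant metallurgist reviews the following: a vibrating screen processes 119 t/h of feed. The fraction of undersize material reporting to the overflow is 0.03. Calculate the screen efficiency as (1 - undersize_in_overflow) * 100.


Screen efficiency = (1 - fraction of undersize in overflow) * 100
= (1 - 0.03) * 100
= 0.97 * 100
= 97.0%

97.0%


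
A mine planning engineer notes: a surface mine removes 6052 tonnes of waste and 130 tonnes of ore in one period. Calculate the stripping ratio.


Stripping ratio = waste tonnage / ore tonnage
= 6052 / 130
= 46.5538

46.5538


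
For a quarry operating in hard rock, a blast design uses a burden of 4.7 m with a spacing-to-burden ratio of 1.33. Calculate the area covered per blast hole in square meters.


First, find the spacing:
Spacing = burden * ratio = 4.7 * 1.33
= 6.251 m
Then, calculate the area:
Area = burden * spacing = 4.7 * 6.251
= 29.3797 m^2

29.3797 m^2


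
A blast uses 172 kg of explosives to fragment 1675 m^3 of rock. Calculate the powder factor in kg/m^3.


0.1027 kg/m^3

Powder factor = explosive mass / rock volume
= 172 / 1675
= 0.1027 kg/m^3


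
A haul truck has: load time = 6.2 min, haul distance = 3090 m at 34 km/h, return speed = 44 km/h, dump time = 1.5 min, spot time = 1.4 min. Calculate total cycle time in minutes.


18.7666 min

Convert haul speed to m/min: 34 * 1000/60 = 566.6666667 m/min
Haul time = 3090 / 566.6666667 = 5.452941176 min
Convert return speed to m/min: 44 * 1000/60 = 733.3333333 m/min
Return time = 3090 / 733.3333333 = 4.213636364 min
Total cycle time:
= 6.2 + 5.452941176 + 1.5 + 4.213636364 + 1.4
= 18.7666 min


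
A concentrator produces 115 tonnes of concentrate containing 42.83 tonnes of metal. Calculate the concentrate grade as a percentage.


Grade = (metal in concentrate / concentrate mass) * 100
= (42.83 / 115) * 100
= 0.3724347826 * 100
= 37.2435%

37.2435%


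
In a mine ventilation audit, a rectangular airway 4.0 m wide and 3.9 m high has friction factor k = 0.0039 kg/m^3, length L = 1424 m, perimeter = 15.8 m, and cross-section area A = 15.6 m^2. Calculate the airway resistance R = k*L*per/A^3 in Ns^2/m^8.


Compute the numerator:
k * L * per = 0.0039 * 1424 * 15.8
= 87.74688
Compute the denominator:
A^3 = 15.6^3 = 3796.416
Resistance:
R = 87.74688 / 3796.416
= 0.0231 Ns^2/m^8

0.0231 Ns^2/m^8


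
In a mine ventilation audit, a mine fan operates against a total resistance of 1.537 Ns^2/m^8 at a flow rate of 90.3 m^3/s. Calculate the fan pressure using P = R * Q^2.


12532.8363 Pa

Compute Q^2:
Q^2 = 90.3^2 = 8154.09
Compute pressure:
P = R * Q^2 = 1.537 * 8154.09
= 12532.8363 Pa


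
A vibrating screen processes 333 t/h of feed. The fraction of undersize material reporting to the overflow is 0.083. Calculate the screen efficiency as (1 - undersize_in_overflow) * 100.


Screen efficiency = (1 - fraction of undersize in overflow) * 100
= (1 - 0.083) * 100
= 0.917 * 100
= 91.7%

91.7%


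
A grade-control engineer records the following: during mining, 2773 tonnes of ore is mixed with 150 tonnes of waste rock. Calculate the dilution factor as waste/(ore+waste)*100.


Total material = ore + waste
= 2773 + 150 = 2923 tonnes
Dilution = waste / total * 100
= 150 / 2923 * 100
= 0.05131713992 * 100
= 5.1317%

5.1317%


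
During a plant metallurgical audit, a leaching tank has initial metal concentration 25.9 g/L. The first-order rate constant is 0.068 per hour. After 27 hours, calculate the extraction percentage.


Compute the exponent:
-k * t = -0.068 * 27 = -1.836
Remaining concentration:
C = 25.9 * exp(-1.836)
= 25.9 * 0.159453968
= 4.129857772 g/L
Extracted = 25.9 - 4.129857772 = 21.77014223 g/L
Extraction % = 21.77014223 / 25.9 * 100
= 84.0546%

84.0546%


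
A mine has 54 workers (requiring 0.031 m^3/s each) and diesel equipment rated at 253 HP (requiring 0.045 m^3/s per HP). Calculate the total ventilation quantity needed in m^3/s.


13.059 m^3/s

Airflow for workers:
Q_people = 54 * 0.031 = 1.674 m^3/s
Airflow for diesel equipment:
Q_diesel = 253 * 0.045 = 11.385 m^3/s
Total ventilation:
Q_total = 1.674 + 11.385
= 13.059 m^3/s


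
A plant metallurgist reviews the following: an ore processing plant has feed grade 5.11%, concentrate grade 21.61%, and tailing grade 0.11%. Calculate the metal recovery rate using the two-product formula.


Using the two-product formula:
R = 100 * c * (f - t) / (f * (c - t))
Numerator = 100 * 21.61 * (5.11 - 0.11)
= 100 * 21.61 * 5.0
= 10805.0
Denominator = 5.11 * (21.61 - 0.11)
= 5.11 * 21.5
= 109.865
R = 10805.0 / 109.865
= 98.348%

98.348%


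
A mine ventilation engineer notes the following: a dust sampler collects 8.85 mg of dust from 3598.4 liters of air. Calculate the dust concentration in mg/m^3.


Convert liters to m^3: 1 m^3 = 1000 L
Concentration = mass / volume * 1000
= 8.85 / 3598.4 * 1000
= 0.002459426412 * 1000
= 2.4594 mg/m^3

2.4594 mg/m^3


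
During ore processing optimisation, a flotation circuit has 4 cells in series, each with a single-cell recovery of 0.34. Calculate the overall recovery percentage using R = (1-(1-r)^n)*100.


Complement of single-cell recovery:
1 - r = 1 - 0.34 = 0.66
Raise to power n:
(1 - r)^4 = 0.66^4 = 0.18974736
Overall recovery:
R = (1 - 0.18974736) * 100
= 81.0253%

81.0253%


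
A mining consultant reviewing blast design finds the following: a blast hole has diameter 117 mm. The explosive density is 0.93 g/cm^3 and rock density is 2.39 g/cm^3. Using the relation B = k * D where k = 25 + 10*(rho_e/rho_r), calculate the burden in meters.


3.3803 m

First, compute k:
rho_e / rho_r = 0.93 / 2.39 = 0.3891213389
k = 25 + 10 * 0.3891213389 = 28.89121339
Then, compute burden:
B = k * D / 1000 = 28.89121339 * 117 / 1000
= 3380.271967 / 1000
= 3.3803 m


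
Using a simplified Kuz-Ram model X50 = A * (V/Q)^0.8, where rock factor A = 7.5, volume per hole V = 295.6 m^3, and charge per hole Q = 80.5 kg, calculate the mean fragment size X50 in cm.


Compute V/Q:
V/Q = 295.6 / 80.5 = 3.672049689
Raise to the power 0.8:
(V/Q)^0.8 = 3.672049689^0.8 = 2.830915064
Multiply by A:
X50 = 7.5 * 2.830915064
= 21.2319 cm

21.2319 cm


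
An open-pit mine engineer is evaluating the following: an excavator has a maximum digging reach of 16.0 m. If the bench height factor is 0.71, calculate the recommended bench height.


11.36 m

Bench height = reach * factor
= 16.0 * 0.71
= 11.36 m


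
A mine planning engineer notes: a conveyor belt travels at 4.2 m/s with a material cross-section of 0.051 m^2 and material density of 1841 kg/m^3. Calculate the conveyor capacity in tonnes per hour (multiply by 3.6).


1419.6319 t/h

Volumetric flow = speed * area
= 4.2 * 0.051 = 0.2142 m^3/s
Mass flow = volumetric * density
= 0.2142 * 1841 = 394.3422 kg/s
Convert to t/h: multiply by 3.6
Capacity = 394.3422 * 3.6
= 1419.6319 t/h


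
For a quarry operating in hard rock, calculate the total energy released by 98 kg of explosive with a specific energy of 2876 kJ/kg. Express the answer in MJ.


Energy = mass * specific_energy / 1000
= 98 * 2876 / 1000
= 281848 / 1000
= 281.848 MJ

281.848 MJ


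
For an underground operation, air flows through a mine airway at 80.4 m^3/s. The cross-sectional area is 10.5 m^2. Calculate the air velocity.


7.6571 m/s

Velocity = flow rate / cross-sectional area
= 80.4 / 10.5
= 7.6571 m/s


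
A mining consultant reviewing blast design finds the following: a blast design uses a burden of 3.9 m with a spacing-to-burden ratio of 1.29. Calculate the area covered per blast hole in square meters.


19.6209 m^2

First, find the spacing:
Spacing = burden * ratio = 3.9 * 1.29
= 5.031 m
Then, calculate the area:
Area = burden * spacing = 3.9 * 5.031
= 19.6209 m^2


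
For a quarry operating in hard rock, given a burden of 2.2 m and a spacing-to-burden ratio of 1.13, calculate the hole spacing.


2.486 m

Spacing = burden * ratio
= 2.2 * 1.13
= 2.486 m


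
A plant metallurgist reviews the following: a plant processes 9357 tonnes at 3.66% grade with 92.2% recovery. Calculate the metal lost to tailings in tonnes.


26.7124 tonnes

Total metal in feed:
= 9357 * 3.66 / 100 = 342.4662 tonnes
Metal recovered:
= 342.4662 * 92.2 / 100 = 315.7538364 tonnes
Metal lost to tailings:
= 342.4662 - 315.7538364
= 26.7124 tonnes


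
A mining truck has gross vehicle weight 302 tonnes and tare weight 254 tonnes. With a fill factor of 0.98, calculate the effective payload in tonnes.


Maximum payload = gross - tare
= 302 - 254 = 48 tonnes
Effective payload = max payload * fill factor
= 48 * 0.98
= 47.04 tonnes

47.04 tonnes


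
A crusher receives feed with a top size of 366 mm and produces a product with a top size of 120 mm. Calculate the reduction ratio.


Reduction ratio = feed size / product size
= 366 / 120
= 3.05

3.05


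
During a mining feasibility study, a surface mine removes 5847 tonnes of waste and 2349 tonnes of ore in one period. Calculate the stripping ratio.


Stripping ratio = waste tonnage / ore tonnage
= 5847 / 2349
= 2.4891

2.4891


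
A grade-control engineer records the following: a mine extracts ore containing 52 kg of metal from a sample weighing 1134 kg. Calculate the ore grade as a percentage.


4.5855%

Ore grade = (metal mass / ore mass) * 100
= (52 / 1134) * 100
= 0.04585537919 * 100
= 4.5855%


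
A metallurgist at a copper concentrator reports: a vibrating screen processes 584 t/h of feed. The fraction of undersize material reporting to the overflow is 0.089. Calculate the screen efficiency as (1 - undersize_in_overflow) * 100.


Screen efficiency = (1 - fraction of undersize in overflow) * 100
= (1 - 0.089) * 100
= 0.911 * 100
= 91.1%

91.1%


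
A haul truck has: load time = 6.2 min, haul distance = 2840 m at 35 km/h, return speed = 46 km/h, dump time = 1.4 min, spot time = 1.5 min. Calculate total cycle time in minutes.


17.6729 min

Convert haul speed to m/min: 35 * 1000/60 = 583.3333333 m/min
Haul time = 2840 / 583.3333333 = 4.868571429 min
Convert return speed to m/min: 46 * 1000/60 = 766.6666667 m/min
Return time = 2840 / 766.6666667 = 3.704347826 min
Total cycle time:
= 6.2 + 4.868571429 + 1.4 + 3.704347826 + 1.5
= 17.6729 min


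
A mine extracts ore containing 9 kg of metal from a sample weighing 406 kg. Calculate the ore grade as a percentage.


2.2167%

Ore grade = (metal mass / ore mass) * 100
= (9 / 406) * 100
= 0.02216748768 * 100
= 2.2167%


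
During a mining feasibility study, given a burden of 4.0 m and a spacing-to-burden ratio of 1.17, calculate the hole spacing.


Spacing = burden * ratio
= 4.0 * 1.17
= 4.68 m

4.68 m


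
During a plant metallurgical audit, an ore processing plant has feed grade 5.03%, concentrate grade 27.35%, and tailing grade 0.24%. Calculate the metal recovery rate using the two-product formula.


Using the two-product formula:
R = 100 * c * (f - t) / (f * (c - t))
Numerator = 100 * 27.35 * (5.03 - 0.24)
= 100 * 27.35 * 4.79
= 13100.65
Denominator = 5.03 * (27.35 - 0.24)
= 5.03 * 27.11
= 136.3633
R = 13100.65 / 136.3633
= 96.0717%

96.0717%


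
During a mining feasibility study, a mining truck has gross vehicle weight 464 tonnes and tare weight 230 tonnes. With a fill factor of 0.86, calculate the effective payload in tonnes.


Maximum payload = gross - tare
= 464 - 230 = 234 tonnes
Effective payload = max payload * fill factor
= 234 * 0.86
= 201.24 tonnes

201.24 tonnes


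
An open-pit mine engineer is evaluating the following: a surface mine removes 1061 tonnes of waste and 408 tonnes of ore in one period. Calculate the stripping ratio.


2.6005

Stripping ratio = waste tonnage / ore tonnage
= 1061 / 408
= 2.6005


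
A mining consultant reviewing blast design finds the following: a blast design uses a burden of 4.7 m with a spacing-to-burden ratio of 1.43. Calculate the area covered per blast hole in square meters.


31.5887 m^2

First, find the spacing:
Spacing = burden * ratio = 4.7 * 1.43
= 6.721 m
Then, calculate the area:
Area = burden * spacing = 4.7 * 6.721
= 31.5887 m^2


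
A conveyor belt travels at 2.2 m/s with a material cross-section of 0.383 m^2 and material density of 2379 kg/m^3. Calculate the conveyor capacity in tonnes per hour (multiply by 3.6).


Volumetric flow = speed * area
= 2.2 * 0.383 = 0.8426 m^3/s
Mass flow = volumetric * density
= 0.8426 * 2379 = 2004.5454 kg/s
Convert to t/h: multiply by 3.6
Capacity = 2004.5454 * 3.6
= 7216.3634 t/h

7216.3634 t/h


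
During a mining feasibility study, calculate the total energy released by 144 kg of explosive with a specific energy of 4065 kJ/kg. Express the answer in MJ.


585.36 MJ

Energy = mass * specific_energy / 1000
= 144 * 4065 / 1000
= 585360 / 1000
= 585.36 MJ


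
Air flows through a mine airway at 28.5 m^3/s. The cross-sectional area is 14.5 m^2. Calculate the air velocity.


1.9655 m/s

Velocity = flow rate / cross-sectional area
= 28.5 / 14.5
= 1.9655 m/s


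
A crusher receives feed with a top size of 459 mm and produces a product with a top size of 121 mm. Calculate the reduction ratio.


3.7934

Reduction ratio = feed size / product size
= 459 / 121
= 3.7934


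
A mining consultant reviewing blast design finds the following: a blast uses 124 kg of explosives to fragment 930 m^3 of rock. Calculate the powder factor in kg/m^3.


Powder factor = explosive mass / rock volume
= 124 / 930
= 0.1333 kg/m^3

0.1333 kg/m^3


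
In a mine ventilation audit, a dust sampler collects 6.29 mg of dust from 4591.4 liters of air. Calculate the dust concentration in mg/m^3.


Convert liters to m^3: 1 m^3 = 1000 L
Concentration = mass / volume * 1000
= 6.29 / 4591.4 * 1000
= 0.00136995252 * 1000
= 1.37 mg/m^3

1.37 mg/m^3


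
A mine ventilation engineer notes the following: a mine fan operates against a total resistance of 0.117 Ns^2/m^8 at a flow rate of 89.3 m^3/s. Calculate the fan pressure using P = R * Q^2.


Compute Q^2:
Q^2 = 89.3^2 = 7974.49
Compute pressure:
P = R * Q^2 = 0.117 * 7974.49
= 933.0153 Pa

933.0153 Pa


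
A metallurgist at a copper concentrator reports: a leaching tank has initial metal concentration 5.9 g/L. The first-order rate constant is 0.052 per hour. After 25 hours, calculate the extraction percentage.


72.7468%

Compute the exponent:
-k * t = -0.052 * 25 = -1.3
Remaining concentration:
C = 5.9 * exp(-1.3)
= 5.9 * 0.272531793
= 1.607937579 g/L
Extracted = 5.9 - 1.607937579 = 4.292062421 g/L
Extraction % = 4.292062421 / 5.9 * 100
= 72.7468%


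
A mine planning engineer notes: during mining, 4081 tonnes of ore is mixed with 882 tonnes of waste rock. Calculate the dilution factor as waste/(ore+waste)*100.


Total material = ore + waste
= 4081 + 882 = 4963 tonnes
Dilution = waste / total * 100
= 882 / 4963 * 100
= 0.1777150917 * 100
= 17.7715%

17.7715%


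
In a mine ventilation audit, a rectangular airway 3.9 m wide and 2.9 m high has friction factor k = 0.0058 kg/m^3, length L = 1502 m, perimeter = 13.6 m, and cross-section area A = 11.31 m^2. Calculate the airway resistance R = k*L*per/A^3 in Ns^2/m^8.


0.0819 Ns^2/m^8

Compute the numerator:
k * L * per = 0.0058 * 1502 * 13.6
= 118.47776
Compute the denominator:
A^3 = 11.31^3 = 1446.731091
Resistance:
R = 118.47776 / 1446.731091
= 0.0819 Ns^2/m^8


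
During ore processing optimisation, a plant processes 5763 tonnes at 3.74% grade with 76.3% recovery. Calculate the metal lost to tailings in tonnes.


Total metal in feed:
= 5763 * 3.74 / 100 = 215.5362 tonnes
Metal recovered:
= 215.5362 * 76.3 / 100 = 164.4541206 tonnes
Metal lost to tailings:
= 215.5362 - 164.4541206
= 51.0821 tonnes

51.0821 tonnes


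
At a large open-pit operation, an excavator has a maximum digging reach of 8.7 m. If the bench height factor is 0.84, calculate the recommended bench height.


7.308 m

Bench height = reach * factor
= 8.7 * 0.84
= 7.308 m


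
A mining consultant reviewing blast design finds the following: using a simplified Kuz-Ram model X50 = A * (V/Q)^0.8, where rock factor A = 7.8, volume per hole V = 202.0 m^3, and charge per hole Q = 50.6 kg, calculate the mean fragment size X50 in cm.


23.6078 cm

Compute V/Q:
V/Q = 202.0 / 50.6 = 3.992094862
Raise to the power 0.8:
(V/Q)^0.8 = 3.992094862^0.8 = 3.026639405
Multiply by A:
X50 = 7.8 * 3.026639405
= 23.6078 cm


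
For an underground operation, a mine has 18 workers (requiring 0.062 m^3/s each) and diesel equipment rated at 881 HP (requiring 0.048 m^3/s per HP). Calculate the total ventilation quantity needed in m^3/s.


Airflow for workers:
Q_people = 18 * 0.062 = 1.116 m^3/s
Airflow for diesel equipment:
Q_diesel = 881 * 0.048 = 42.288 m^3/s
Total ventilation:
Q_total = 1.116 + 42.288
= 43.404 m^3/s

43.404 m^3/s
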